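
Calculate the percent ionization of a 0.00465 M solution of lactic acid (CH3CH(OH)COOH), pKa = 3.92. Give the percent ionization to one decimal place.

14.8%

CH3CH(OH)COOH ⇌ CH3CH(OH)COO- + H+; let x = [H+] at equilibrium.
Ka = 10^(−3.92) = 1.20 × 10^-4
Ka = x²/(C₀ − x); solving the quadratic gives x = 6.89 × 10^-4 M.
% ionization = x/C₀ × 100% = 6.89 × 10^-4/0.00465 × 100% = 14.8%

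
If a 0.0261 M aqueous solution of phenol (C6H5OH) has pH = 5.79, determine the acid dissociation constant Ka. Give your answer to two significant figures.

Ka = 1.0 × 10^-10

[H+] = 10^(-5.79) = 1.62 × 10^-6 M
At equilibrium [HA] = 0.0261 − 1.62 × 10^-6 = 2.61 × 10^-2 M
Ka = [H+][A-]/[HA] = (1.62 × 10^-6)² / 2.61 × 10^-2 = 1.0 × 10^-10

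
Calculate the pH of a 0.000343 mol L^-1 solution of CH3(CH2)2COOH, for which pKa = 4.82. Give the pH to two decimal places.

CH3(CH2)2COOH ⇌ CH3(CH2)2COO- + H+
Ka = 10^(−4.82) = 1.51 × 10^-5
Let x = [H+] at equilibrium. Ka = x²/(0.000343 − x).
The 5% rule fails; solving x² + Ka·x − Ka·C₀ = 0 exactly:
x = [−1.51e-05 + √(1.51e-05² + 2.07e-08)]/2 = 6.48 × 10^-5 M
pH = −log[H+] = −log(6.48 × 10^-5) = 4.19

pH = 4.19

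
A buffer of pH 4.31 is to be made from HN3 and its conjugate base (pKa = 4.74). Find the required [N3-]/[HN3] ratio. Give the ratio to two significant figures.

ratio = 0.37

pH = pKa + log(r) ⇒ log(r) = 4.31 − 4.74 = -0.43
r = [N3-]/[HN3] = 10^(-0.43) = 0.372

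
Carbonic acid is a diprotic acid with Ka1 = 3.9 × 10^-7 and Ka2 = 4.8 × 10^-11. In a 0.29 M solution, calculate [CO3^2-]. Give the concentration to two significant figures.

First ionization gives [H+] ≈ [HCO3-] = 3.36 × 10^-4 M.
Second step: Ka2 = [H+][CO3^2-]/[HCO3-] ≈ [CO3^2-] (since [H+] ≈ [HCO3-]).
So [CO3^2-] ≈ Ka2.

4.8 × 10^-11 M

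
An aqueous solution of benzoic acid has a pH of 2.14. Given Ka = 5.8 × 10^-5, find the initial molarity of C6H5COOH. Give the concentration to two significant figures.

C₀ = 9.1 × 10^-1 M

[H+] = 10^(-2.14) = 7.24 × 10^-3 M = x
Ka = x²/(C₀ − x) ⇒ C₀ = x + x²/Ka
C₀ = 7.24 × 10^-3 + (7.24 × 10^-3)²/(5.8 × 10^-5) = 9.11 × 10^-1 M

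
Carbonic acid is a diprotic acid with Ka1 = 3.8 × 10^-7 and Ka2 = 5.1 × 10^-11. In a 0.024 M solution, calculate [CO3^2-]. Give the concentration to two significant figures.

5.1 × 10^-11 M

First ionization gives [H+] ≈ [HCO3-] = 9.55 × 10^-5 M.
Second step: Ka2 = [H+][CO3^2-]/[HCO3-] ≈ [CO3^2-] (since [H+] ≈ [HCO3-]).
So [CO3^2-] ≈ Ka2.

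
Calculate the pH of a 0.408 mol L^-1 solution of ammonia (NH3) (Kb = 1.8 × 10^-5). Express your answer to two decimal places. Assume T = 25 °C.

pH = 11.43

NH3 + H2O ⇌ NH4+ + OH-
Kb = [OH-]²/(0.408 − [OH-]) = 1.8 × 10^-5
Neglecting [OH-] in the denominator: [OH-] = √(1.8 × 10^-5 × 0.408) = 2.71 × 10^-3 M
pOH = 2.57, so pH = 14.00 − pOH = 11.43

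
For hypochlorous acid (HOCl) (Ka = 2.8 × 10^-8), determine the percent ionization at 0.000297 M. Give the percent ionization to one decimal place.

1.0%

HOCl ⇌ OCl- + H+; let x = [H+] at equilibrium.
x ≈ √(Ka·C₀) = √(2.8 × 10^-8 × 0.000297) = 2.88 × 10^-6 M
% ionization = x/C₀ × 100% = 2.88 × 10^-6/0.000297 × 100% = 1.0%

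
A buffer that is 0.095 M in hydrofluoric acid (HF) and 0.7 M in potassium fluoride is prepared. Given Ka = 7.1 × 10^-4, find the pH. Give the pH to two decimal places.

pKa = −log(7.1 × 10^-4) = 3.149
Henderson–Hasselbalch: pH = pKa + log([F-]/[HF]) = 3.149 + log(0.7/0.095)
pH = 3.149 + (+0.867) = 4.02

pH = 4.02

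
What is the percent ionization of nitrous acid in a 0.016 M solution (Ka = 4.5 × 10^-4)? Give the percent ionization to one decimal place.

HNO2 ⇌ NO2- + H+; let x = [H+] at equilibrium.
Ka = x²/(C₀ − x); solving the quadratic gives x = 2.47 × 10^-3 M.
Fraction ionized = 2.47 × 10^-3 / 0.016 = 0.1544 → 15.4%

15.4%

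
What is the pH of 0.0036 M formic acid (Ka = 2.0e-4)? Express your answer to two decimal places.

pH = 3.12

HCOOH ⇌ HCOO- + H+
From the ICE table, Ka = x²/(0.0036 − x) = 2.0 × 10^-4.
x is not negligible relative to C₀; solve x² + 0.0002·x − 7.2e-07 = 0.
x = (−Ka + √(Ka² + 4·Ka·C₀))/2 = 7.54 × 10^-4 M
pH = −log[H+] = −log(7.54 × 10^-4) = 3.12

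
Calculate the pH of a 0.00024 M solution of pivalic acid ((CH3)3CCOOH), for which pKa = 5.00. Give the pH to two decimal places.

(CH3)3CCOOH ⇌ (CH3)3CCOO- + H+
Ka = 10^(−5.00) = 1.00 × 10^-5
Let x = [H+] at equilibrium. Ka = x²/(0.00024 − x).
Here C₀/Ka ≈ 24, so the small-x approximation fails. Use the quadratic:
x = (−Ka + √(Ka² + 4·Ka·C₀))/2 = 4.42 × 10^-5 M
pH = −log(4.42 × 10^-5) = 4.35

pH = 4.35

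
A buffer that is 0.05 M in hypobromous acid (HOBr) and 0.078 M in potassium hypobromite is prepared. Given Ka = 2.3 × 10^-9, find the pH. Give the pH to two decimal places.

pH = 8.83

pKa = −log(2.3 × 10^-9) = 8.638
Henderson–Hasselbalch: pH = pKa + log([OBr-]/[HOBr]) = 8.638 + log(0.078/0.05)
pH = 8.638 + (+0.193) = 8.83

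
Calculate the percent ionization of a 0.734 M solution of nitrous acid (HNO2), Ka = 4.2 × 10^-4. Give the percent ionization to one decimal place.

2.4%

HNO2 ⇌ NO2- + H+; let x = [H+] at equilibrium.
x ≈ √(Ka·C₀) = √(4.2 × 10^-4 × 0.734) = 1.76 × 10^-2 M
% ionization = x/C₀ × 100% = 1.76 × 10^-2/0.734 × 100% = 2.4%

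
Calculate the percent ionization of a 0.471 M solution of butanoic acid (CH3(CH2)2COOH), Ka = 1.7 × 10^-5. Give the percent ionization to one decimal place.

CH3(CH2)2COOH ⇌ CH3(CH2)2COO- + H+; let x = [H+] at equilibrium.
x ≈ √(Ka·C₀) = √(1.7 × 10^-5 × 0.471) = 2.83 × 10^-3 M
Fraction ionized = 2.83 × 10^-3 / 0.471 = 0.0060 → 0.6%

0.6%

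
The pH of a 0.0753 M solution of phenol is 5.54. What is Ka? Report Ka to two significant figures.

Ka = 1.1 × 10^-10

[H+] = 10^(-5.54) = 2.88 × 10^-6 M
At equilibrium [HA] = 0.0753 − 2.88 × 10^-6 = 7.53 × 10^-2 M
Ka = [H+][A-]/[HA] = (2.88 × 10^-6)² / 7.53 × 10^-2 = 1.1 × 10^-10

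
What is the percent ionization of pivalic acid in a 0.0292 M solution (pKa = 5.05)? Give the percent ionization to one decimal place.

(CH3)3CCOOH ⇌ (CH3)3CCOO- + H+; let x = [H+] at equilibrium.
Ka = 10^(−5.05) = 8.91 × 10^-6
x ≈ √(Ka·C₀) = √(8.91 × 10^-6 × 0.0292) = 5.10 × 10^-4 M
% ionization = x/C₀ × 100% = 5.10 × 10^-4/0.0292 × 100% = 1.7%

1.7%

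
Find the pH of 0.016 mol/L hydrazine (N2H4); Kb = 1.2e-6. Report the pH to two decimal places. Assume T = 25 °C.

N2H4 + H2O ⇌ N2H5+ + OH-
From the ICE table, Kb = x²/(0.016 − x) = 1.2 × 10^-6.
Since Kb ≪ C₀, x ≈ √(Kb·C₀) = 1.39 × 10^-4 M.
Check: 0.87% ionized — well under 5%, approximation valid.
pOH = −log(1.39 × 10^-4) = 3.86; pH = 14.00 − 3.86 = 10.14

pH = 10.14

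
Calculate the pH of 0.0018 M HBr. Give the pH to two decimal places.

HBr is a strong acid and dissociates completely, so [H+] = 0.0018 M.
pH = -log(0.0018) = 2.74

pH = 2.74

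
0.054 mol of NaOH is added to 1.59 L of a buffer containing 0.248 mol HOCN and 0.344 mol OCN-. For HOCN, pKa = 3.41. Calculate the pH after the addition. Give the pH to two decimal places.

pH = 3.72

OH- converts HOCN to OCN-: HOCN → 0.194 mol, OCN- → 0.398 mol.
Henderson–Hasselbalch with mole ratio 0.398/0.194: pH = 3.41 + (+0.312)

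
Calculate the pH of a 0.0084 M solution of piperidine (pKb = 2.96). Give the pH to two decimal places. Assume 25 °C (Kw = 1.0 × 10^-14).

pH = 11.40

C5H10NH + H2O ⇌ C5H10NH2+ + OH-
Kb = 10^(−2.96) = 1.10 × 10^-3
From the ICE table, Kb = [OH-]²/(0.0084 − [OH-]) = 1.10 × 10^-3.
Here C₀/Kb ≈ 7.64, so the small-[OH-] approximation fails. Use the quadratic:
[OH-] = (−Kb + √(Kb² + 4·Kb·C₀))/2 = 2.54 × 10^-3 M
pOH = −log(2.54 × 10^-3) = 2.60; pH = 14.00 − 2.60 = 11.40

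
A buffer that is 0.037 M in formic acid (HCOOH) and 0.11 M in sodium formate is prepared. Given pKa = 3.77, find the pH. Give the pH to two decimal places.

pH = pKa + log([A⁻]/[HA]) = 3.77 + log(0.11/0.037)
pH = 3.77 + (+0.473) = 4.24

pH = 4.24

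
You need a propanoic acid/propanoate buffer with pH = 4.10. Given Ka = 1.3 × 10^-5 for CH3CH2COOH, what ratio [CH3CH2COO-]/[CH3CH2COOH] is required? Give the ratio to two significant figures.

pKa = -log(1.3 × 10^-5) = 4.886
pH = pKa + log(r) ⇒ log(r) = 4.10 − 4.886 = -0.786
r = [CH3CH2COO-]/[CH3CH2COOH] = 10^(-0.786) = 0.164

ratio = 0.16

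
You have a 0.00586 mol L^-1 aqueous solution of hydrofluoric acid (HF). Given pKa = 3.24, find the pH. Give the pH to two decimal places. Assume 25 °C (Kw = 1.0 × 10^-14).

HF ⇌ F- + H+
Ka = 10^(−3.24) = 5.75 × 10^-4
From the ICE table, Ka = [H+]²/(0.00586 − [H+]) = 5.75 × 10^-4.
[H+] is not negligible relative to C₀; solve [H+]² + 0.000575·[H+] − 3.37e-06 = 0.
[H+] = (−Ka + √(Ka² + 4·Ka·C₀))/2 = 1.57 × 10^-3 M
pH = −log(1.57 × 10^-3) = 2.80

pH = 2.80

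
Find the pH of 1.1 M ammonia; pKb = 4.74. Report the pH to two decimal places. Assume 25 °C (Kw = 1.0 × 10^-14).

NH3 + H2O ⇌ NH4+ + OH-
Kb = 10^(−4.74) = 1.82 × 10^-5
From the ICE table, Kb = [OH-]²/(1.1 − [OH-]) = 1.82 × 10^-5.
Neglecting [OH-] in the denominator: [OH-] = √(1.82 × 10^-5 × 1.1) = 4.47 × 10^-3 M
Check: 0.41% ionized — well under 5%, approximation valid.
pOH = 2.35, so pH = 14.00 − pOH = 11.65

pH = 11.65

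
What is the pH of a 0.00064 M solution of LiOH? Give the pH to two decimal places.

pH = 10.81

LiOH is a strong base; [OH-] = 0.00064 M.
pOH = -log(0.00064) = 3.19
pH = 14.00 - 3.19 = 10.81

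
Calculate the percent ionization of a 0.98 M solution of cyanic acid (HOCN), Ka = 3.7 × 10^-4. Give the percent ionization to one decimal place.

1.9%

HOCN ⇌ OCN- + H+; let x = [H+] at equilibrium.
x ≈ √(Ka·C₀) = √(3.7 × 10^-4 × 0.98) = 1.90 × 10^-2 M
Fraction ionized = 1.90 × 10^-2 / 0.98 = 0.0194 → 1.9%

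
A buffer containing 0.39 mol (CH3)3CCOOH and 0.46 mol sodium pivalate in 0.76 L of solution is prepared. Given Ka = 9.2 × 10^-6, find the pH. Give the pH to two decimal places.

pKa = −log(9.2 × 10^-6) = 5.036
Using pH = pKa + log([base]/[acid]) with [base]/[acid] = 0.46/0.39:
pH = 5.036 + (+0.072) = 5.11

pH = 5.11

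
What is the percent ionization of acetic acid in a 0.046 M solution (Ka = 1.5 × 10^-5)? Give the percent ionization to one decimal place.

1.8%

CH3COOH ⇌ CH3COO- + H+; let x = [H+] at equilibrium.
x ≈ √(Ka·C₀) = √(1.5 × 10^-5 × 0.046) = 8.31 × 10^-4 M
% ionization = x/C₀ × 100% = 8.31 × 10^-4/0.046 × 100% = 1.8%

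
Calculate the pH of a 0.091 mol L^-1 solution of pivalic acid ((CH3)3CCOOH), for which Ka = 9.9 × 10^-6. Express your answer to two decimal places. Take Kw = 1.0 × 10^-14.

(CH3)3CCOOH ⇌ (CH3)3CCOO- + H+
Ka = [H+]²/(0.091 − [H+]) = 9.9 × 10^-6
Neglecting [H+] in the denominator: [H+] = √(9.9 × 10^-6 × 0.091) = 9.49 × 10^-4 M
Check: 1% ionized — well under 5%, approximation valid.
pH = −log[H+] = −log(9.49 × 10^-4) = 3.02

pH = 3.02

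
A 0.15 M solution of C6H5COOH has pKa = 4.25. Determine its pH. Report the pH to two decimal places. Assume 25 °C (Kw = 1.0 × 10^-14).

C6H5COOH ⇌ C6H5COO- + H+
Ka = 10^(−4.25) = 5.62 × 10^-5
Ka = x²/(0.15 − x) = 5.62 × 10^-5
Since Ka ≪ C₀, x ≈ √(Ka·C₀) = 2.90 × 10^-3 M.
Check: 1.9% ionized — well under 5%, approximation valid.
pH = −log[H+] = −log(2.90 × 10^-3) = 2.54

pH = 2.54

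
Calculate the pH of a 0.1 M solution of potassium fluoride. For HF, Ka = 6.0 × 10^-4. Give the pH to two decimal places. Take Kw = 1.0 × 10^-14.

F- is the conjugate base of the weak acid HF.
Kb = Kw/Ka = 1.0×10^-14 / 6.0 × 10^-4 = 1.67 × 10^-11
From the ICE table, Kb = x²/(0.1 − x) = 1.67 × 10^-11.
Neglecting x in the denominator: x = √(1.67 × 10^-11 × 0.1) = 1.29 × 10^-6 M
(x/C₀ = 0.0013% < 5%, so the approximation holds.)
pOH = 5.89, so pH = 14.00 − pOH = 8.11

pH = 8.11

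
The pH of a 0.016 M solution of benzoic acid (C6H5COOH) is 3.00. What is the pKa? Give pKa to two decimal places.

[H+] = 10^(-3.00) = 1.00 × 10^-3 M
At equilibrium [HA] = 0.016 − 1.00 × 10^-3 = 1.50 × 10^-2 M
Ka = [H+][A-]/[HA] = (1.00 × 10^-3)² / 1.50 × 10^-2 = 6.67 × 10^-5
pKa = -log(6.67 × 10^-5) = 4.18

pKa = 4.18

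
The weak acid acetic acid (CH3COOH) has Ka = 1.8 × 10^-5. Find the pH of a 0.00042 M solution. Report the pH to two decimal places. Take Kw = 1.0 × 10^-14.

pH = 4.11

CH3COOH ⇌ CH3COO- + H+
Ka = [H+]²/(0.00042 − [H+]) = 1.8 × 10^-5
The 5% rule fails; solving [H+]² + Ka·[H+] − Ka·C₀ = 0 exactly:
[H+] = (−Ka + √(Ka² + 4·Ka·C₀))/2 = 7.84 × 10^-5 M
pH = −log[H+] = −log(7.84 × 10^-5) = 4.11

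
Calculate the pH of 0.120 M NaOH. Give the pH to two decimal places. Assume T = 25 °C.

pH = 13.08

NaOH is a strong base; [OH-] = 0.12 M.
pOH = -log(0.12) = 0.92
pH = 14.00 - 0.92 = 13.08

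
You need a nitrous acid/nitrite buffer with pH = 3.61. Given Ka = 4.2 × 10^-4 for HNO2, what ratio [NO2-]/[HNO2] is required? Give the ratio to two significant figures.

ratio = 1.7

pKa = -log(4.2 × 10^-4) = 3.377
pH = pKa + log(r) ⇒ log(r) = 3.61 − 3.377 = +0.233
r = [NO2-]/[HNO2] = 10^(+0.233) = 1.71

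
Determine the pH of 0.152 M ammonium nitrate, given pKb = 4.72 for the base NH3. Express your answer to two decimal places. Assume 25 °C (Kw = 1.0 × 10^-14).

pH = 5.05

NH4+ is the conjugate acid of the weak base NH3.
Kb = 10^(−4.72) = 1.91 × 10^-5
Ka = Kw/Kb = 1.0×10^-14 / 1.91 × 10^-5 = 5.24 × 10^-10
Ka = [H+]²/(0.152 − [H+]) = 5.24 × 10^-10
Neglecting [H+] in the denominator: [H+] = √(5.24 × 10^-10 × 0.152) = 8.92 × 10^-6 M
([H+]/C₀ = 0.0059% < 5%, so the approximation holds.)
pH = −log(8.92 × 10^-6) = 5.05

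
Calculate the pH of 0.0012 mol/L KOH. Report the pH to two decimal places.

pH = 11.08

KOH is a strong base; [OH-] = 0.0012 M.
pOH = -log(0.0012) = 2.92
pH = 14.00 - 2.92 = 11.08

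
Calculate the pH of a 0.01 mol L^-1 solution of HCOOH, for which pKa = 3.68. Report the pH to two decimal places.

HCOOH ⇌ HCOO- + H+
Ka = 10^(−3.68) = 2.09 × 10^-4
Ka = x²/(0.01 − x) = 2.09 × 10^-4
The 5% rule fails; solving x² + Ka·x − Ka·C₀ = 0 exactly:
x = [−0.000209 + √(0.000209² + 8.36e-06)]/2 = 1.34 × 10^-3 M
pH = −log(1.34 × 10^-3) = 2.87

pH = 2.87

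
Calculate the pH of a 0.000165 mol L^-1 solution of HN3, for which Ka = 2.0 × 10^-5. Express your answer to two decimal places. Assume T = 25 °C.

pH = 4.32

HN3 ⇌ N3- + H+
Ka = [H+]²/(0.000165 − [H+]) = 2.0 × 10^-5
Here C₀/Ka ≈ 8.25, so the small-[H+] approximation fails. Use the quadratic:
[H+] = (−Ka + √(Ka² + 4·Ka·C₀))/2 = 4.83 × 10^-5 M
pH = −log[H+] = −log(4.83 × 10^-5) = 4.32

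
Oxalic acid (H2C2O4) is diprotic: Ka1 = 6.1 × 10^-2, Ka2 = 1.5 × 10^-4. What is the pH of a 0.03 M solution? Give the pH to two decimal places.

pH = 1.66

Ka1 ≫ Ka2, so treat the first dissociation as the only significant source of H+.
Ka1 = x²/(0.03 − x) = 6.1 × 10^-2
Solving the quadratic: x = (−Ka1 + √(Ka1² + 4·Ka1·C₀))/2 = 2.20 × 10^-2 M
pH = −log(2.20 × 10^-2) = 1.66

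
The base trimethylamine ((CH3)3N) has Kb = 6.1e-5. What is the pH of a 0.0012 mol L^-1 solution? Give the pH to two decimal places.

pH = 10.38

(CH3)3N + H2O ⇌ (CH3)3NH+ + OH-
Let x = [OH-] at equilibrium. Kb = x²/(0.0012 − x).
The 5% rule fails; solving x² + Kb·x − Kb·C₀ = 0 exactly:
x = [−6.1e-05 + √(6.1e-05² + 2.93e-07)]/2 = 2.42 × 10^-4 M
pOH = 3.62, so pH = 14.00 − pOH = 10.38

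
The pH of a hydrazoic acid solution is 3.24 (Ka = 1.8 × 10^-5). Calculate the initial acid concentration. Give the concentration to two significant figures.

C₀ = 1.9 × 10^-2 M

[H+] = 10^(-3.24) = 5.75 × 10^-4 M = x
Ka = x²/(C₀ − x) ⇒ C₀ = x + x²/Ka
C₀ = 5.75 × 10^-4 + (5.75 × 10^-4)²/(1.8 × 10^-5) = 1.89 × 10^-2 M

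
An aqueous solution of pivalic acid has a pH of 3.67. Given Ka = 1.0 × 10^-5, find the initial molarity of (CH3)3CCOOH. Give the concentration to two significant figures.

C₀ = 4.8 × 10^-3 M

[H+] = 10^(-3.67) = 2.14 × 10^-4 M = x
Ka = x²/(C₀ − x) ⇒ C₀ = x + x²/Ka
C₀ = 2.14 × 10^-4 + (2.14 × 10^-4)²/(1.0 × 10^-5) = 4.79 × 10^-3 M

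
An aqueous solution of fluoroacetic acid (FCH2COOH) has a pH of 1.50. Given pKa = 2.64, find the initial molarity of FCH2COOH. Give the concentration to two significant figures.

C₀ = 4.7 × 10^-1 M

[H+] = 10^(-1.50) = 3.16 × 10^-2 M = x
Ka = 10^(−2.64) = 2.29 × 10^-3
Ka = x²/(C₀ − x) ⇒ C₀ = x + x²/Ka
C₀ = 3.16 × 10^-2 + (3.16 × 10^-2)²/(2.29 × 10^-3) = 4.68 × 10^-1 M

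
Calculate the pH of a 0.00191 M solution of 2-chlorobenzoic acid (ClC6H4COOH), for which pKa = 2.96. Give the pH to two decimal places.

pH = 3.00

ClC6H4COOH ⇌ ClC6H4COO- + H+
Ka = 10^(−2.96) = 1.10 × 10^-3
Ka = [H+]²/(0.00191 − [H+]) = 1.10 × 10^-3
Here C₀/Ka ≈ 1.74, so the small-[H+] approximation fails. Use the quadratic:
[H+] = [−0.0011 + √(0.0011² + 8.4e-06)]/2 = 1.00 × 10^-3 M
pH = −log(1.00 × 10^-3) = 3.00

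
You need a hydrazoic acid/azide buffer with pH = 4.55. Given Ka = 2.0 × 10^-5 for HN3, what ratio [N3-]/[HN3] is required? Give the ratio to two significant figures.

pKa = -log(2.0 × 10^-5) = 4.699
pH = pKa + log(r) ⇒ log(r) = 4.55 − 4.699 = -0.149
r = [N3-]/[HN3] = 10^(-0.149) = 0.71

ratio = 0.71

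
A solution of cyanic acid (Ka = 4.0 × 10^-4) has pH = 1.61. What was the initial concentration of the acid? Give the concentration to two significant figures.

C₀ = 1.5 M

[H+] = 10^(-1.61) = 2.45 × 10^-2 M = x
Ka = x²/(C₀ − x) ⇒ C₀ = x + x²/Ka
C₀ = 2.45 × 10^-2 + (2.45 × 10^-2)²/(4.0 × 10^-4) = 1.53 M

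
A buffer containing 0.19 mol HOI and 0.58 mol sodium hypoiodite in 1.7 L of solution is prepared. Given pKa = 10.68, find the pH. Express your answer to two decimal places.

pH = 11.16

Henderson–Hasselbalch: pH = pKa + log([OI-]/[HOI]) = 10.68 + log(0.58/0.19)
pH = 10.68 + (+0.485) = 11.16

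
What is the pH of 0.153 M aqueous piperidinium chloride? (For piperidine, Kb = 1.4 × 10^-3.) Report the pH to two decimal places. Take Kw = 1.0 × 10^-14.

pH = 5.98

C5H10NH2+ is the conjugate acid of the weak base C5H10NH.
Ka = Kw/Kb = 1.0×10^-14 / 1.4 × 10^-3 = 7.14 × 10^-12
From the ICE table, Ka = [H+]²/(0.153 − [H+]) = 7.14 × 10^-12.
Assume [H+] ≪ 0.153: [H+] ≈ √(7.14 × 10^-12 × 0.153) = 1.05 × 10^-6 M
pH = −log(1.05 × 10^-6) = 5.98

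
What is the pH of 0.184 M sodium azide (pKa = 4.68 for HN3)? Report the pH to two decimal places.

pH = 8.97

N3- is the conjugate base of the weak acid HN3.
Ka = 10^(−4.68) = 2.09 × 10^-5
Kb = Kw/Ka = 1.0×10^-14 / 2.09 × 10^-5 = 4.78 × 10^-10
Kb = [OH-]²/(0.184 − [OH-]) = 4.78 × 10^-10
Neglecting [OH-] in the denominator: [OH-] = √(4.78 × 10^-10 × 0.184) = 9.38 × 10^-6 M
([OH-]/C₀ = 0.0051% < 5%, so the approximation holds.)
pOH = −log(9.38 × 10^-6) = 5.03; pH = 14.00 − 5.03 = 8.97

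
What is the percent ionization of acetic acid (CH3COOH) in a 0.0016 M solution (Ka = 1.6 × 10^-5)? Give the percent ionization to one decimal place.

CH3COOH ⇌ CH3COO- + H+; let x = [H+] at equilibrium.
Ka = x²/(C₀ − x); solving the quadratic gives x = 1.52 × 10^-4 M.
% ionization = x/C₀ × 100% = 1.52 × 10^-4/0.0016 × 100% = 9.5%

9.5%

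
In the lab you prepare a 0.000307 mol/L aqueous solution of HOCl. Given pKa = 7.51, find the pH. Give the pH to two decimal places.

pH = 5.51

HOCl ⇌ OCl- + H+
Ka = 10^(−7.51) = 3.09 × 10^-8
From the ICE table, Ka = [H+]²/(0.000307 − [H+]) = 3.09 × 10^-8.
Neglecting [H+] in the denominator: [H+] = √(3.09 × 10^-8 × 0.000307) = 3.08 × 10^-6 M
pH = −log(3.08 × 10^-6) = 5.51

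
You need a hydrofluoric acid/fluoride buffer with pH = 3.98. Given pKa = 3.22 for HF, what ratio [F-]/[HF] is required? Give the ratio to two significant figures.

pH = pKa + log(r) ⇒ log(r) = 3.98 − 3.22 = +0.76
r = [F-]/[HF] = 10^(+0.76) = 5.75

ratio = 5.8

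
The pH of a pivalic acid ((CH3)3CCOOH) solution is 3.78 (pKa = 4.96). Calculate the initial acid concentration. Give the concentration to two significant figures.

[H+] = 10^(-3.78) = 1.66 × 10^-4 M = x
Ka = 10^(−4.96) = 1.10 × 10^-5
Ka = x²/(C₀ − x) ⇒ C₀ = x + x²/Ka
C₀ = 1.66 × 10^-4 + (1.66 × 10^-4)²/(1.10 × 10^-5) = 2.67 × 10^-3 M

C₀ = 2.7 × 10^-3 M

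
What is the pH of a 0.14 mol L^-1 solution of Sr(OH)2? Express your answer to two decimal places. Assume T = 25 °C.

Sr(OH)2 is a strong base (each formula unit releases 2 OH-); [OH-] = 0.28 M.
pOH = -log(0.28) = 0.55
pH = 14.00 - 0.55 = 13.45

pH = 13.45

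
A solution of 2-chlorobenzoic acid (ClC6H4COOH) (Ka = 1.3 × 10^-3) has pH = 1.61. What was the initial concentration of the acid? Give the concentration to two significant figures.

[H+] = 10^(-1.61) = 2.45 × 10^-2 M = x
Ka = x²/(C₀ − x) ⇒ C₀ = x + x²/Ka
C₀ = 2.45 × 10^-2 + (2.45 × 10^-2)²/(1.3 × 10^-3) = 4.86 × 10^-1 M

C₀ = 4.9 × 10^-1 M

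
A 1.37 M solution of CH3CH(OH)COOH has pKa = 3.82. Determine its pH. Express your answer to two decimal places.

CH3CH(OH)COOH ⇌ CH3CH(OH)COO- + H+
Ka = 10^(−3.82) = 1.51 × 10^-4
Let x = [H+] at equilibrium. Ka = x²/(1.37 − x).
Since Ka ≪ C₀, x ≈ √(Ka·C₀) = 1.44 × 10^-2 M.
(x/C₀ = 1% < 5%, so the approximation holds.)
pH = −log(1.44 × 10^-2) = 1.84

pH = 1.84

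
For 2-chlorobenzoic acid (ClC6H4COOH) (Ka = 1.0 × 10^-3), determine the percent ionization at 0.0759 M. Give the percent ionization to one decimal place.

ClC6H4COOH ⇌ ClC6H4COO- + H+; let x = [H+] at equilibrium.
Ka = x²/(C₀ − x); solving the quadratic gives x = 8.23 × 10^-3 M.
% ionization = x/C₀ × 100% = 8.23 × 10^-3/0.0759 × 100% = 10.8%

10.8%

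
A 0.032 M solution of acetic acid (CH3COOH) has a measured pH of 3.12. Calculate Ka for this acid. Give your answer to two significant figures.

Ka = 1.8 × 10^-5

[H+] = 10^(-3.12) = 7.59 × 10^-4 M
At equilibrium [HA] = 0.032 − 7.59 × 10^-4 = 3.12 × 10^-2 M
Ka = [H+][A-]/[HA] = (7.59 × 10^-4)² / 3.12 × 10^-2 = 1.8 × 10^-5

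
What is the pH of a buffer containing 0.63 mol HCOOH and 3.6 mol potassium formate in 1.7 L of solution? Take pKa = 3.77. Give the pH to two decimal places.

pH = 4.53

pH = pKa + log([A⁻]/[HA]) = 3.77 + log(3.6/0.63)
pH = 3.77 + (+0.757) = 4.53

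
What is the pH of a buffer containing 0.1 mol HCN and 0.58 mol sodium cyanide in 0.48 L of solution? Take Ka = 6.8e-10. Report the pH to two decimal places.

pKa = −log(6.8 × 10^-10) = 9.167
Henderson–Hasselbalch: pH = pKa + log([CN-]/[HCN]) = 9.167 + log(0.58/0.1)
pH = 9.167 + (+0.763) = 9.93

pH = 9.93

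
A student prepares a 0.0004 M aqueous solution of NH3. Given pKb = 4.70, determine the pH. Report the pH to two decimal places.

pH = 9.90

NH3 + H2O ⇌ NH4+ + OH-
Kb = 10^(−4.70) = 2.00 × 10^-5
From the ICE table, Kb = x²/(0.0004 − x) = 2.00 × 10^-5.
The 5% rule fails; solving x² + Kb·x − Kb·C₀ = 0 exactly:
x = [−2e-05 + √(2e-05² + 3.2e-08)]/2 = 8.00 × 10^-5 M
pOH = 4.10, so pH = 14.00 − pOH = 9.90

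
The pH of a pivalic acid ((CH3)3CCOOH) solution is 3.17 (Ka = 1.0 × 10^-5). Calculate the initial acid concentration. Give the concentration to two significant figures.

[H+] = 10^(-3.17) = 6.76 × 10^-4 M = x
Ka = x²/(C₀ − x) ⇒ C₀ = x + x²/Ka
C₀ = 6.76 × 10^-4 + (6.76 × 10^-4)²/(1.0 × 10^-5) = 4.64 × 10^-2 M

C₀ = 4.6 × 10^-2 M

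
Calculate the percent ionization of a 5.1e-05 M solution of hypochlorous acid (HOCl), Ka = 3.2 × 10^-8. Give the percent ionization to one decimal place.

2.5%

HOCl ⇌ OCl- + H+; let x = [H+] at equilibrium.
x ≈ √(Ka·C₀) = √(3.2 × 10^-8 × 5.1e-05) = 1.28 × 10^-6 M
% ionization = x/C₀ × 100% = 1.28 × 10^-6/5.1e-05 × 100% = 2.5%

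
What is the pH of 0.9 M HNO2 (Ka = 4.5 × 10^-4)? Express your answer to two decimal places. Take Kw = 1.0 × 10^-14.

pH = 1.70

HNO2 ⇌ NO2- + H+
From the ICE table, Ka = x²/(0.9 − x) = 4.5 × 10^-4.
Since Ka ≪ C₀, x ≈ √(Ka·C₀) = 2.01 × 10^-2 M.
pH = −log(2.01 × 10^-2) = 1.70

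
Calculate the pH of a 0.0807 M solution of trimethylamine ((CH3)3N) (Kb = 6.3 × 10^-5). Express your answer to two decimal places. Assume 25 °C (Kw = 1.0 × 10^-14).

(CH3)3N + H2O ⇌ (CH3)3NH+ + OH-
From the ICE table, Kb = x²/(0.0807 − x) = 6.3 × 10^-5.
Assume x ≪ 0.0807: x ≈ √(6.3 × 10^-5 × 0.0807) = 2.25 × 10^-3 M
pOH = 2.65, so pH = 14.00 − pOH = 11.35

pH = 11.35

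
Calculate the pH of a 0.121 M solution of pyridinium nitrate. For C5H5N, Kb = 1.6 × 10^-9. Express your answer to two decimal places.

pH = 3.06

C5H5NH+ is the conjugate acid of the weak base C5H5N.
Ka = Kw/Kb = 1.0×10^-14 / 1.6 × 10^-9 = 6.25 × 10^-6
From the ICE table, Ka = [H+]²/(0.121 − [H+]) = 6.25 × 10^-6.
Assume [H+] ≪ 0.121: [H+] ≈ √(6.25 × 10^-6 × 0.121) = 8.70 × 10^-4 M
pH = −log(8.70 × 10^-4) = 3.06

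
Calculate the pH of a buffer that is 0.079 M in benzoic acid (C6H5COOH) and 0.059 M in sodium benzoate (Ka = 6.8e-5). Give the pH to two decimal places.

pKa = −log(6.8 × 10^-5) = 4.167
Henderson–Hasselbalch: pH = pKa + log([C6H5COO-]/[C6H5COOH]) = 4.167 + log(0.059/0.079)
pH = 4.167 + (-0.127) = 4.04

pH = 4.04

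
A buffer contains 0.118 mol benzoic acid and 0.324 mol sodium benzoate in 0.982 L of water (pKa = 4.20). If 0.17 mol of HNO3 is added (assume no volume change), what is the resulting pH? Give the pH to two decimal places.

pH = 3.93

Added H+ converts C6H5COO- to C6H5COOH: C6H5COOH → 0.288 mol, C6H5COO- → 0.154 mol.
pH = pKa + log([A⁻]/[HA]) = 4.20 + log(0.154/0.288) = 4.20 -0.272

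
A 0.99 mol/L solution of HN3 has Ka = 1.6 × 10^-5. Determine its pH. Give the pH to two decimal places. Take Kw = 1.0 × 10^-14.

HN3 ⇌ N3- + H+
From the ICE table, Ka = [H+]²/(0.99 − [H+]) = 1.6 × 10^-5.
Since Ka ≪ C₀, [H+] ≈ √(Ka·C₀) = 3.98 × 10^-3 M.
([H+]/C₀ = 0.4% < 5%, so the approximation holds.)
pH = −log(3.98 × 10^-3) = 2.40

pH = 2.40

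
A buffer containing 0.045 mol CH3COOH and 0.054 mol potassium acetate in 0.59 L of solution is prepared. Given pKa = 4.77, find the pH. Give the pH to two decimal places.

pH = pKa + log([A⁻]/[HA]) = 4.77 + log(0.054/0.045)
pH = 4.77 + (+0.079) = 4.85

pH = 4.85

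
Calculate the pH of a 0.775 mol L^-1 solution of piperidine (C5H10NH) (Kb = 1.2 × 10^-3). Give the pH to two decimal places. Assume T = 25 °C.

C5H10NH + H2O ⇌ C5H10NH2+ + OH-
Kb = x²/(0.775 − x) = 1.2 × 10^-3
Assume x ≪ 0.775: x ≈ √(1.2 × 10^-3 × 0.775) = 3.05 × 10^-2 M
pOH = 1.52, so pH = 14.00 − pOH = 12.48

pH = 12.48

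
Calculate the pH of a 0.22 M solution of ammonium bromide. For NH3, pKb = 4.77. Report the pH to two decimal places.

pH = 4.94

NH4+ is the conjugate acid of the weak base NH3.
Kb = 10^(−4.77) = 1.70 × 10^-5
Ka = Kw/Kb = 1.0×10^-14 / 1.70 × 10^-5 = 5.88 × 10^-10
From the ICE table, Ka = [H+]²/(0.22 − [H+]) = 5.88 × 10^-10.
Neglecting [H+] in the denominator: [H+] = √(5.88 × 10^-10 × 0.22) = 1.14 × 10^-5 M
Check: 0.0052% ionized — well under 5%, approximation valid.
pH = −log(1.14 × 10^-5) = 4.94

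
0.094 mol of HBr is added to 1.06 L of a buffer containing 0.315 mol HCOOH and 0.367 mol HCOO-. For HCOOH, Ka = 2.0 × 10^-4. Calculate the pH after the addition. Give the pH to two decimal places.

After neutralization: n(HCOOH) = 0.409 mol, n(HCOO-) = 0.273 mol.
pKa = −log(2.0 × 10^-4) = 3.699
pH = pKa + log(n_HCOO-/n_HCOOH) = 3.699 + log(0.273/0.409) = 3.699 + (-0.176)

pH = 3.52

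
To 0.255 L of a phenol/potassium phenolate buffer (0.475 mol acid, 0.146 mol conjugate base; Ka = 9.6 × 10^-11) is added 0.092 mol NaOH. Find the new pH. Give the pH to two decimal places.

pH = 9.81

OH- converts C6H5OH to C6H5O-: C6H5OH → 0.383 mol, C6H5O- → 0.238 mol.
pKa = −log(9.6 × 10^-11) = 10.018
Henderson–Hasselbalch with mole ratio 0.238/0.383: pH = 10.018 + (-0.207)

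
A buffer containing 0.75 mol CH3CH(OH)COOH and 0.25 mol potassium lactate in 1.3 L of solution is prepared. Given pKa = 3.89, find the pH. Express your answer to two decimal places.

Henderson–Hasselbalch: pH = pKa + log([CH3CH(OH)COO-]/[CH3CH(OH)COOH]) = 3.89 + log(0.25/0.75)
pH = 3.89 + (-0.477) = 3.41

pH = 3.41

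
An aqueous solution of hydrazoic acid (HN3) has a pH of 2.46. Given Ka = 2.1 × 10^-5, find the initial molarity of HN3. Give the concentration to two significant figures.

[H+] = 10^(-2.46) = 3.47 × 10^-3 M = x
Ka = x²/(C₀ − x) ⇒ C₀ = x + x²/Ka
C₀ = 3.47 × 10^-3 + (3.47 × 10^-3)²/(2.1 × 10^-5) = 5.77 × 10^-1 M

C₀ = 5.8 × 10^-1 M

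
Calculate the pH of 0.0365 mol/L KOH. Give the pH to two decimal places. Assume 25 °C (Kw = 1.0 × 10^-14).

pH = 12.56

KOH is a strong base; [OH-] = 0.0365 M.
pOH = -log(0.0365) = 1.44
pH = 14.00 - 1.44 = 12.56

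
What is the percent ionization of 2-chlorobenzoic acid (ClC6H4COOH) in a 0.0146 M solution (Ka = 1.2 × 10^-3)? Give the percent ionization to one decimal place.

24.9%

ClC6H4COOH ⇌ ClC6H4COO- + H+; let x = [H+] at equilibrium.
Solve x² + 0.0012x − 1.75e-05 = 0 → x = 3.63 × 10^-3 M
% ionization = x/C₀ × 100% = 3.63 × 10^-3/0.0146 × 100% = 24.9%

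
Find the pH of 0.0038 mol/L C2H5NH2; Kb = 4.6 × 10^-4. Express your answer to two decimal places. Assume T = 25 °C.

pH = 11.05

C2H5NH2 + H2O ⇌ C2H5NH3+ + OH-
From the ICE table, Kb = x²/(0.0038 − x) = 4.6 × 10^-4.
x is not negligible relative to C₀; solve x² + 0.00046·x − 1.75e-06 = 0.
x = (−Kb + √(Kb² + 4·Kb·C₀))/2 = 1.11 × 10^-3 M
pOH = 2.95, so pH = 14.00 − pOH = 11.05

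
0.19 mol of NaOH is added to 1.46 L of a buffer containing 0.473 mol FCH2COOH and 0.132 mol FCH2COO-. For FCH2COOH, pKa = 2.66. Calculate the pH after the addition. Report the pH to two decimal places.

pH = 2.72

OH- converts FCH2COOH to FCH2COO-: FCH2COOH → 0.283 mol, FCH2COO- → 0.322 mol.
pH = pKa + log(n_FCH2COO-/n_FCH2COOH) = 2.66 + log(0.322/0.283) = 2.66 + (+0.056)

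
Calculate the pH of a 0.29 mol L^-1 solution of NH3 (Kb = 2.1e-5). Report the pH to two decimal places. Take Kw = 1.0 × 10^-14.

NH3 + H2O ⇌ NH4+ + OH-
Kb = [OH-]²/(0.29 − [OH-]) = 2.1 × 10^-5
Assume [OH-] ≪ 0.29: [OH-] ≈ √(2.1 × 10^-5 × 0.29) = 2.47 × 10^-3 M
pOH = −log(2.47 × 10^-3) = 2.61; pH = 14.00 − 2.61 = 11.39

pH = 11.39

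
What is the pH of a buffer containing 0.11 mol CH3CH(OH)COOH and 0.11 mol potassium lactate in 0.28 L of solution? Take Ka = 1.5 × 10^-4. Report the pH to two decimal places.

pKa = −log(1.5 × 10^-4) = 3.824
pH = pKa + log([A⁻]/[HA]) = 3.824 + log(0.11/0.11)
pH = 3.824 + (+0.000) = 3.82

pH = 3.82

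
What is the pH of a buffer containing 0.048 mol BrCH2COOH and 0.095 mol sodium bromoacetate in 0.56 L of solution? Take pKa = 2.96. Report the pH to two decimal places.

pH = 3.26

pH = pKa + log([A⁻]/[HA]) = 2.96 + log(0.095/0.048)
pH = 2.96 + (+0.296) = 3.26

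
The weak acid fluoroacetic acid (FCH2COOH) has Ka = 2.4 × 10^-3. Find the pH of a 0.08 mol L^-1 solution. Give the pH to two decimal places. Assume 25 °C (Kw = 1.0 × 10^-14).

FCH2COOH ⇌ FCH2COO- + H+
From the ICE table, Ka = [H+]²/(0.08 − [H+]) = 2.4 × 10^-3.
The 5% rule fails; solving [H+]² + Ka·[H+] − Ka·C₀ = 0 exactly:
[H+] = (−Ka + √(Ka² + 4·Ka·C₀))/2 = 1.27 × 10^-2 M
pH = −log[H+] = −log(1.27 × 10^-2) = 1.90

pH = 1.90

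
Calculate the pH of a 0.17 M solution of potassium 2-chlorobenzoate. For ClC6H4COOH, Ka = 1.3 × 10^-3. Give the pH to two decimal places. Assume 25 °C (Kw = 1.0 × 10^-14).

ClC6H4COO- is the conjugate base of the weak acid ClC6H4COOH.
Kb = Kw/Ka = 1.0×10^-14 / 1.3 × 10^-3 = 7.69 × 10^-12
Kb = x²/(0.17 − x) = 7.69 × 10^-12
Since Kb ≪ C₀, x ≈ √(Kb·C₀) = 1.14 × 10^-6 M.
Check: 0.00067% ionized — well under 5%, approximation valid.
pOH = −log(1.14 × 10^-6) = 5.94; pH = 14.00 − 5.94 = 8.06

pH = 8.06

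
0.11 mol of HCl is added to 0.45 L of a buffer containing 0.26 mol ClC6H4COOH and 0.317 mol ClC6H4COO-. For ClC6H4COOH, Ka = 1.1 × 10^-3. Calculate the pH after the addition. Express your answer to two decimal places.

After neutralization: n(ClC6H4COOH) = 0.37 mol, n(ClC6H4COO-) = 0.207 mol.
pKa = −log(1.1 × 10^-3) = 2.959
pH = pKa + log(n_ClC6H4COO-/n_ClC6H4COOH) = 2.959 + log(0.207/0.37) = 2.959 + (-0.252)

pH = 2.71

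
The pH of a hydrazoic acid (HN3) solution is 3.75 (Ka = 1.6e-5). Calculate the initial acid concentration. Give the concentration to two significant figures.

C₀ = 2.2 × 10^-3 M

[H+] = 10^(-3.75) = 1.78 × 10^-4 M = x
Ka = x²/(C₀ − x) ⇒ C₀ = x + x²/Ka
C₀ = 1.78 × 10^-4 + (1.78 × 10^-4)²/(1.6 × 10^-5) = 2.16 × 10^-3 M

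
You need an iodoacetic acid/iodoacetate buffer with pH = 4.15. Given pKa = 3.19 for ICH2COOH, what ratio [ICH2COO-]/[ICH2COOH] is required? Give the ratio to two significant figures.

ratio = 9.1

pH = pKa + log(r) ⇒ log(r) = 4.15 − 3.19 = +0.96
r = [ICH2COO-]/[ICH2COOH] = 10^(+0.96) = 9.12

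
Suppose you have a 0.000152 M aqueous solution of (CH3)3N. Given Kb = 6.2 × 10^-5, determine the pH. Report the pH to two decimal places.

(CH3)3N + H2O ⇌ (CH3)3NH+ + OH-
From the ICE table, Kb = x²/(0.000152 − x) = 6.2 × 10^-5.
x is not negligible relative to C₀; solve x² + 6.2e-05·x − 9.42e-09 = 0.
x = (−Kb + √(Kb² + 4·Kb·C₀))/2 = 7.09 × 10^-5 M
pOH = −log(7.09 × 10^-5) = 4.15; pH = 14.00 − 4.15 = 9.85

pH = 9.85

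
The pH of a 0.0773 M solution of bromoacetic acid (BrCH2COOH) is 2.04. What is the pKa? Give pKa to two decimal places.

pKa = 2.91

[H+] = 10^(-2.04) = 9.12 × 10^-3 M
At equilibrium [HA] = 0.0773 − 9.12 × 10^-3 = 6.82 × 10^-2 M
Ka = [H+][A-]/[HA] = (9.12 × 10^-3)² / 6.82 × 10^-2 = 1.22 × 10^-3
pKa = -log(1.22 × 10^-3) = 2.91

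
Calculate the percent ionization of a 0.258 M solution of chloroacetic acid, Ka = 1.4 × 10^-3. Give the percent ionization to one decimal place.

7.1%

ClCH2COOH ⇌ ClCH2COO- + H+; let x = [H+] at equilibrium.
Ka = x²/(C₀ − x); solving the quadratic gives x = 1.83 × 10^-2 M.
Fraction ionized = 1.83 × 10^-2 / 0.258 = 0.0709 → 7.1%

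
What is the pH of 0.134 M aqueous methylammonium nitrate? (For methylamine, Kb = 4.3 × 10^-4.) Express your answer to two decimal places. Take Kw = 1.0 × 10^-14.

CH3NH3+ is the conjugate acid of the weak base CH3NH2.
Ka = Kw/Kb = 1.0×10^-14 / 4.3 × 10^-4 = 2.33 × 10^-11
From the ICE table, Ka = [H+]²/(0.134 − [H+]) = 2.33 × 10^-11.
Since Ka ≪ C₀, [H+] ≈ √(Ka·C₀) = 1.77 × 10^-6 M.
Check: 0.0013% ionized — well under 5%, approximation valid.
pH = −log[H+] = −log(1.77 × 10^-6) = 5.75

pH = 5.75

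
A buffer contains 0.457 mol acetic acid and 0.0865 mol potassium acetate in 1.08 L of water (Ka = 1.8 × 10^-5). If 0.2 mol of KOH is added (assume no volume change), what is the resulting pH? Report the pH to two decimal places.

After neutralization: n(CH3COOH) = 0.257 mol, n(CH3COO-) = 0.286 mol.
pKa = −log(1.8 × 10^-5) = 4.745
pH = pKa + log([A⁻]/[HA]) = 4.745 + log(0.286/0.257) = 4.745 +0.046

pH = 4.79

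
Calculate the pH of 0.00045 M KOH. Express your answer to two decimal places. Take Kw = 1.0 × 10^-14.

pH = 10.65

KOH is a strong base; [OH-] = 0.00045 M.
pOH = -log(0.00045) = 3.35
pH = 14.00 - 3.35 = 10.65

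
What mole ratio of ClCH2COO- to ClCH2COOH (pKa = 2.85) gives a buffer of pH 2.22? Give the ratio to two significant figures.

pH = pKa + log(r) ⇒ log(r) = 2.22 − 2.85 = -0.63
r = [ClCH2COO-]/[ClCH2COOH] = 10^(-0.63) = 0.234

ratio = 0.23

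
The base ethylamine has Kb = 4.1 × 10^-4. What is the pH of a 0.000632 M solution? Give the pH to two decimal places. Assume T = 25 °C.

C2H5NH2 + H2O ⇌ C2H5NH3+ + OH-
Let x = [OH-] at equilibrium. Kb = x²/(0.000632 − x).
The 5% rule fails; solving x² + Kb·x − Kb·C₀ = 0 exactly:
x = [−0.00041 + √(0.00041² + 1.04e-06)]/2 = 3.44 × 10^-4 M
pOH = −log(3.44 × 10^-4) = 3.46; pH = 14.00 − 3.46 = 10.54

pH = 10.54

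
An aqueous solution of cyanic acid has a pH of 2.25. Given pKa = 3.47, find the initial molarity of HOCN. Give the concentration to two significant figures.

C₀ = 9.9 × 10^-2 M

[H+] = 10^(-2.25) = 5.62 × 10^-3 M = x
Ka = 10^(−3.47) = 3.39 × 10^-4
Ka = x²/(C₀ − x) ⇒ C₀ = x + x²/Ka
C₀ = 5.62 × 10^-3 + (5.62 × 10^-3)²/(3.39 × 10^-4) = 9.88 × 10^-2 M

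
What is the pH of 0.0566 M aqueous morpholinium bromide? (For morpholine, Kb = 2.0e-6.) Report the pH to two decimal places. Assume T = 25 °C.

pH = 4.77

C4H8ONH2+ is the conjugate acid of the weak base C4H8ONH.
Ka = Kw/Kb = 1.0×10^-14 / 2.0 × 10^-6 = 5.00 × 10^-9
Let x = [H+] at equilibrium. Ka = x²/(0.0566 − x).
Neglecting x in the denominator: x = √(5.00 × 10^-9 × 0.0566) = 1.68 × 10^-5 M
pH = −log(1.68 × 10^-5) = 4.77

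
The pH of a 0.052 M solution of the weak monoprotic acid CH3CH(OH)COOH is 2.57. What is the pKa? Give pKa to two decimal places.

[H+] = 10^(-2.57) = 2.69 × 10^-3 M
At equilibrium [HA] = 0.052 − 2.69 × 10^-3 = 4.93 × 10^-2 M
Ka = [H+][A-]/[HA] = (2.69 × 10^-3)² / 4.93 × 10^-2 = 1.47 × 10^-4
pKa = -log(1.47 × 10^-4) = 3.83

pKa = 3.83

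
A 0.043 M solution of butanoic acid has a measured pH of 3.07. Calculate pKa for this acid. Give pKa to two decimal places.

[H+] = 10^(-3.07) = 8.51 × 10^-4 M
At equilibrium [HA] = 0.043 − 8.51 × 10^-4 = 4.21 × 10^-2 M
Ka = [H+][A-]/[HA] = (8.51 × 10^-4)² / 4.21 × 10^-2 = 1.72 × 10^-5
pKa = -log(1.72 × 10^-5) = 4.76

pKa = 4.76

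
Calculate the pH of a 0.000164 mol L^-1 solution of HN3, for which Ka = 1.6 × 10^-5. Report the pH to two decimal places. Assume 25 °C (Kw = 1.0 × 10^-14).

pH = 4.36

HN3 ⇌ N3- + H+
Ka = x²/(0.000164 − x) = 1.6 × 10^-5
The 5% rule fails; solving x² + Ka·x − Ka·C₀ = 0 exactly:
x = [−1.6e-05 + √(1.6e-05² + 1.05e-08)]/2 = 4.38 × 10^-5 M
pH = −log(4.38 × 10^-5) = 4.36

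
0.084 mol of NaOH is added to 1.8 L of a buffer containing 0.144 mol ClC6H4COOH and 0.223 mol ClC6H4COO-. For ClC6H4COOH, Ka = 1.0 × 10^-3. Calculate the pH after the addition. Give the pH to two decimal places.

pH = 3.71

OH- converts ClC6H4COOH to ClC6H4COO-: ClC6H4COOH → 0.06 mol, ClC6H4COO- → 0.307 mol.
pKa = −log(1.0 × 10^-3) = 3.000
pH = pKa + log([A⁻]/[HA]) = 3.000 + log(0.307/0.06) = 3.000 +0.709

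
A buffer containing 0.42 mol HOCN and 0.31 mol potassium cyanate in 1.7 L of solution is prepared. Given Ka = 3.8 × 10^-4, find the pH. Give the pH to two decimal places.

pH = 3.29

pKa = −log(3.8 × 10^-4) = 3.420
Henderson–Hasselbalch: pH = pKa + log([OCN-]/[HOCN]) = 3.420 + log(0.31/0.42)
pH = 3.420 + (-0.132) = 3.29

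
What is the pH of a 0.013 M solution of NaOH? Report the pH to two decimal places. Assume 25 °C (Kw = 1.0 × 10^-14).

pH = 12.11

NaOH is a strong base; [OH-] = 0.013 M.
pOH = -log(0.013) = 1.89
pH = 14.00 - 1.89 = 12.11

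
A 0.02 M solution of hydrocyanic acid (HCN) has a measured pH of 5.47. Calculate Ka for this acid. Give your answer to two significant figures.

[H+] = 10^(-5.47) = 3.39 × 10^-6 M
At equilibrium [HA] = 0.02 − 3.39 × 10^-6 = 2.00 × 10^-2 M
Ka = [H+][A-]/[HA] = (3.39 × 10^-6)² / 2.00 × 10^-2 = 5.7 × 10^-10

Ka = 5.7 × 10^-10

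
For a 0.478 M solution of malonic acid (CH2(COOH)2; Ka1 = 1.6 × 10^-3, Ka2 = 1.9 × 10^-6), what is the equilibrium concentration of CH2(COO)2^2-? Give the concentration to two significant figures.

First ionization gives [H+] ≈ [CH2(COOH)COO-] = 2.69 × 10^-2 M.
Second step: Ka2 = [H+][CH2(COO)2^2-]/[CH2(COOH)COO-] ≈ [CH2(COO)2^2-] (since [H+] ≈ [CH2(COOH)COO-]).
So [CH2(COO)2^2-] ≈ Ka2.

1.9 × 10^-6 M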